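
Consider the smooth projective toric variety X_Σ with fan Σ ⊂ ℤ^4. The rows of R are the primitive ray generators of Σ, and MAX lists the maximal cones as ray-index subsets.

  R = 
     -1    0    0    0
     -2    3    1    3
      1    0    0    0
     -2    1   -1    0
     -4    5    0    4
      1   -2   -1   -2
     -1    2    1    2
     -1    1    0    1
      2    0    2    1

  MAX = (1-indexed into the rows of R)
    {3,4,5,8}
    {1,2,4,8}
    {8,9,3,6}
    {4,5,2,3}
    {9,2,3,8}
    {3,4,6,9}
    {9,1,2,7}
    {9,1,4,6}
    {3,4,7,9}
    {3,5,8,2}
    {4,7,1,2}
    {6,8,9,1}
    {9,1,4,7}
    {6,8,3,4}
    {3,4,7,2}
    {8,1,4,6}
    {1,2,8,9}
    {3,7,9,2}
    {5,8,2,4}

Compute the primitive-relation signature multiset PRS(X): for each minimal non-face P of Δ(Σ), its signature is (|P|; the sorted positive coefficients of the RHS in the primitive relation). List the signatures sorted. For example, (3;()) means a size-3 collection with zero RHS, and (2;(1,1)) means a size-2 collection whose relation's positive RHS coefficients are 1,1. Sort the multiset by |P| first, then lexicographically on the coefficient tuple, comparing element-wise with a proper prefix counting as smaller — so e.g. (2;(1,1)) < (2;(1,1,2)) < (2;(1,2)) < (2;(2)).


Σ has 11 primitive collections:

  • {1,3}:  v_{1} + v_{3} = 0 ; sig = (2;())
  • {6,7}:  v_{6} + v_{7} = 0 ; sig = (2;())
  • {2,6}:  v_{2} + v_{6} = v_{8} ; sig = (2;(1))
  • {7,8}:  v_{7} + v_{8} = v_{2} ; sig = (2;(1))
  • {1,5}:  v_{1} + v_{5} = v_{2} + v_{4} + v_{8} ; sig = (2;(1,1,1))
  • {5,9}:  v_{5} + v_{9} = v_{2} + v_{3} + v_{7} ; sig = (2;(1,1,1))
  • {5,6}:  v_{5} + v_{6} = v_{3} + v_{4} + 2·v_{8} ; sig = (2;(1,1,2))
  • {5,7}:  v_{5} + v_{7} = 2·v_{2} + v_{3} + v_{4} ; sig = (2;(1,1,2))
  • {4,8,9}:  v_{4} + v_{8} + v_{9} = v_{7} ; sig = (3;(1))
  • {2,4,9}:  v_{2} + v_{4} + v_{9} = 2·v_{7} ; sig = (3;(2))
  • {2,3,4,8}:  v_{2} + v_{3} + v_{4} + v_{8} = v_{5} ; sig = (4;(1))

Signatures (|P|; sorted positive RHS coefficients), sorted:
    |P|=2: 8 collections, coeffs (), (), (1), (1), (1,1,1), (1,1,1), (1,1,2), (1,1,2)
    |P|=3: 2 collections, coeffs (1), (2)
    |P|=4: 1 collection, coeffs (1)


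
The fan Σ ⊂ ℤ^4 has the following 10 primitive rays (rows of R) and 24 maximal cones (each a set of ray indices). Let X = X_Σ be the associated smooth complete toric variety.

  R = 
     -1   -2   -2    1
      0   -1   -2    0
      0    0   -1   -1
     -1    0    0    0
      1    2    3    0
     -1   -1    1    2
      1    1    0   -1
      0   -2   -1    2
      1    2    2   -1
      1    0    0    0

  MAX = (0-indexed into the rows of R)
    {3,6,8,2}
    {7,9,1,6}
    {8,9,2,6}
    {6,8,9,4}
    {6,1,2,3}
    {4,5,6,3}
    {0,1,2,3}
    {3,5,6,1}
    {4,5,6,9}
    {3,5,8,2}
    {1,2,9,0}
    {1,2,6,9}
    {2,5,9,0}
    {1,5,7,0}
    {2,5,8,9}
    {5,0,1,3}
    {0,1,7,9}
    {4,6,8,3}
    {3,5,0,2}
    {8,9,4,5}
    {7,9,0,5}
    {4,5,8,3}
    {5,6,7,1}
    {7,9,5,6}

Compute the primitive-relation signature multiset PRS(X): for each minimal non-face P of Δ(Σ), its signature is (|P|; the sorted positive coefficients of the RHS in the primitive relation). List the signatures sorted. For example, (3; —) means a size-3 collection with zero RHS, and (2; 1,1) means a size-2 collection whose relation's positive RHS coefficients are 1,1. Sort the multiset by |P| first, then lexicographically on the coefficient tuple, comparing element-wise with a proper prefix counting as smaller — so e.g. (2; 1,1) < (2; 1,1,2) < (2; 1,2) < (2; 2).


Σ has 15 primitive collections:

  P={0,8}:  v_{0} + v_{8} = 0 — sig = (2; —)
  P={3,9}:  v_{3} + v_{9} = 0 — sig = (2; —)
  P={0,6}:  v_{0} + v_{6} = v_{1} — sig = (2; 1)
  P={1,8}:  v_{1} + v_{8} = v_{6} — sig = (2; 1)
  P={2,4}:  v_{2} + v_{4} = v_{8} — sig = (2; 1)
  P={0,4}:  v_{0} + v_{4} = v_{5} + v_{6} — sig = (2; 1,1)
  P={2,7}:  v_{2} + v_{7} = v_{0} + v_{9} — sig = (2; 1,1)
  P={3,7}:  v_{3} + v_{7} = v_{1} + v_{5} — sig = (2; 1,1)
  P={7,8}:  v_{7} + v_{8} = v_{5} + v_{6} + v_{9} — sig = (2; 1,1,1)
  P={1,4}:  v_{1} + v_{4} = v_{5} + 2·v_{6} — sig = (2; 1,2)
  P={4,7}:  v_{4} + v_{7} = 2·v_{5} + 2·v_{6} + v_{9} — sig = (2; 1,2,2)
  P={2,5,6}:  v_{2} + v_{5} + v_{6} = 0 — sig = (3; —)
  P={1,2,5}:  v_{1} + v_{2} + v_{5} = v_{0} — sig = (3; 1)
  P={1,5,9}:  v_{1} + v_{5} + v_{9} = v_{7} — sig = (3; 1)
  P={5,6,8}:  v_{5} + v_{6} + v_{8} = v_{4} — sig = (3; 1)

Sorted signature multiset PRS(X):
    |P|=2: 11 collections, coeffs (), (), (1), (1), (1), (1,1), (1,1), (1,1), (1,1,1), (1,2), (1,2,2)
    |P|=3: 4 collections, coeffs (), (1), (1), (1)


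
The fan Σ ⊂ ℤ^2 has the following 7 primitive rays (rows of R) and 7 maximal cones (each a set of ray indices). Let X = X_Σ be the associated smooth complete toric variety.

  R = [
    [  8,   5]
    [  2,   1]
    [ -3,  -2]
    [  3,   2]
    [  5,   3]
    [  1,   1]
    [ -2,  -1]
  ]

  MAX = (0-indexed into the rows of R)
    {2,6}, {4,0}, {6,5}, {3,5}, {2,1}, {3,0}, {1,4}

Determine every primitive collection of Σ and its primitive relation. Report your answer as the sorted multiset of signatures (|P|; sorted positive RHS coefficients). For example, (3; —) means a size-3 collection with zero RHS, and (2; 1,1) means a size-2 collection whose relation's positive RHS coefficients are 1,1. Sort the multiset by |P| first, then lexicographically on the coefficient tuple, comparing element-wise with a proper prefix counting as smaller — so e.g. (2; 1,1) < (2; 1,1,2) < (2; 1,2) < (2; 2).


14 collections generate NE(X_Σ); each relation:

  P = {1,6}:  v_{1} + v_{6} = 0 — sig = (2; —)
  P = {2,3}:  v_{2} + v_{3} = 0 — sig = (2; —)
  P = {0,2}:  v_{0} + v_{2} = v_{4} — sig = (2; 1)
  P = {1,3}:  v_{1} + v_{3} = v_{4} — sig = (2; 1)
  P = {1,5}:  v_{1} + v_{5} = v_{3} — sig = (2; 1)
  P = {2,4}:  v_{2} + v_{4} = v_{1} — sig = (2; 1)
  P = {2,5}:  v_{2} + v_{5} = v_{6} — sig = (2; 1)
  P = {3,4}:  v_{3} + v_{4} = v_{0} — sig = (2; 1)
  P = {3,6}:  v_{3} + v_{6} = v_{5} — sig = (2; 1)
  P = {4,6}:  v_{4} + v_{6} = v_{3} — sig = (2; 1)
  P = {0,1}:  v_{0} + v_{1} = 2·v_{4} — sig = (2; 2)
  P = {0,6}:  v_{0} + v_{6} = 2·v_{3} — sig = (2; 2)
  P = {4,5}:  v_{4} + v_{5} = 2·v_{3} — sig = (2; 2)
  P = {0,5}:  v_{0} + v_{5} = 3·v_{3} — sig = (2; 3)

so the primitive-relation signature multiset is
    |P|=2: 14 collections, coeffs (), (), (1), (1), (1), (1), (1), (1), (1), (1), (2), (2), (2), (3)


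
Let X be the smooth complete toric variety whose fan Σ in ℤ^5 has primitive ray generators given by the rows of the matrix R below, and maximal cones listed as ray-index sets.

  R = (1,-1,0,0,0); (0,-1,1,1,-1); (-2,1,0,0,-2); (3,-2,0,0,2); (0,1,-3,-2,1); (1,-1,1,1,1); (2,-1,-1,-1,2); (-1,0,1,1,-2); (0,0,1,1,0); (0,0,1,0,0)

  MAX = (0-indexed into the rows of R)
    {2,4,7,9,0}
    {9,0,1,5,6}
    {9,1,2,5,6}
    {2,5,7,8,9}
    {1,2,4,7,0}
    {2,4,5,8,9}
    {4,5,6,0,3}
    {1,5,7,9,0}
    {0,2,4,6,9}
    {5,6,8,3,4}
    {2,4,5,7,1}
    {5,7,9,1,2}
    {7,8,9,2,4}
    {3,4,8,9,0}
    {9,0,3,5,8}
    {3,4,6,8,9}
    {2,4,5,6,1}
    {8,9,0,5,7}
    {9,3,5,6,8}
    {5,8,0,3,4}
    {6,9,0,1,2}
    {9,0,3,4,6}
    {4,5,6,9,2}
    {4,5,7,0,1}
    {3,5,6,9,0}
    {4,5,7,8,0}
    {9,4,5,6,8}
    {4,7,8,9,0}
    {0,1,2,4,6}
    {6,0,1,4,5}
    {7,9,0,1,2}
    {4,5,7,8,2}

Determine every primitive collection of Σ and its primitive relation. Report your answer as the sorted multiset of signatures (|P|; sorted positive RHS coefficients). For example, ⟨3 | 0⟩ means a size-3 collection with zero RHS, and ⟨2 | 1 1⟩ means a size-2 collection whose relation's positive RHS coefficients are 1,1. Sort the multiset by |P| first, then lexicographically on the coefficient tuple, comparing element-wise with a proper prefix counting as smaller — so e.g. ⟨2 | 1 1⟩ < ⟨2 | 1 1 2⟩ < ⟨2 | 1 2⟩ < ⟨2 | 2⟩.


Σ has 13 primitive collections:

  P={2,3}:  v_{2} + v_{3} = v_{0} ; sig = ⟨2 | 1⟩
  P={6,7}:  v_{6} + v_{7} = v_{0} ; sig = ⟨2 | 1⟩
  P={1,8}:  v_{1} + v_{8} = v_{5} + v_{7} ; sig = ⟨2 | 1 1⟩
  P={1,3}:  v_{1} + v_{3} = 2·v_{0} + v_{5} ; sig = ⟨2 | 1 2⟩
  P={3,7}:  v_{3} + v_{7} = 2·v_{0} + v_{8} ; sig = ⟨2 | 1 2⟩
  P={2,6,8}:  v_{2} + v_{6} + v_{8} = 0 ; sig = ⟨3 | 0⟩
  P={0,2,5}:  v_{0} + v_{2} + v_{5} = v_{1} ; sig = ⟨3 | 1⟩
  P={0,2,8}:  v_{0} + v_{2} + v_{8} = v_{7} ; sig = ⟨3 | 1⟩
  P={0,6,8}:  v_{0} + v_{6} + v_{8} = v_{3} ; sig = ⟨3 | 1⟩
  P={1,4,9}:  v_{1} + v_{4} + v_{9} = v_{2} + v_{6} ; sig = ⟨3 | 1 1⟩
  P={4,5,7,9}:  v_{4} + v_{5} + v_{7} + v_{9} = 0 ; sig = ⟨4 | 0⟩
  P={0,4,5,9}:  v_{0} + v_{4} + v_{5} + v_{9} = v_{6} ; sig = ⟨4 | 1⟩
  P={3,4,5,9}:  v_{3} + v_{4} + v_{5} + v_{9} = 2·v_{6} + v_{8} ; sig = ⟨4 | 1 2⟩

Signatures (|P|; sorted positive RHS coefficients), sorted:
{ ⟨2 | 1⟩ ×2,  ⟨2 | 1 1⟩,  ⟨2 | 1 2⟩ ×2,  ⟨3 | 0⟩,  ⟨3 | 1⟩ ×3,  ⟨3 | 1 1⟩,  ⟨4 | 0⟩,  ⟨4 | 1⟩,  ⟨4 | 1 2⟩ }


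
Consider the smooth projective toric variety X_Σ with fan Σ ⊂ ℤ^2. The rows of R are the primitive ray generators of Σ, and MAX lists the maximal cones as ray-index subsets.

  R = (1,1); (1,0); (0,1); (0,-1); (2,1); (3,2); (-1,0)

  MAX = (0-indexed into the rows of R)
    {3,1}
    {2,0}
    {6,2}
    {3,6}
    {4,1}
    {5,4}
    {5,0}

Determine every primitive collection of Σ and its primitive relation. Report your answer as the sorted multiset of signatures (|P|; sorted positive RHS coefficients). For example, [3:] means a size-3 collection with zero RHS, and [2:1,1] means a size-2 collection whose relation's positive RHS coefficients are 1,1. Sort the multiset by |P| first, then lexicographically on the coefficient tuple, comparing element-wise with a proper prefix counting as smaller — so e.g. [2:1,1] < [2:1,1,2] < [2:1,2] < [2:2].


Σ has 14 primitive collections:

  P = {1,6}:  v_{1} + v_{6} = 0 ; sig = [2:]
  P = {2,3}:  v_{2} + v_{3} = 0 ; sig = [2:]
  P = {0,1}:  v_{0} + v_{1} = v_{4} ; sig = [2:1]
  P = {0,3}:  v_{0} + v_{3} = v_{1} ; sig = [2:1]
  P = {0,4}:  v_{0} + v_{4} = v_{5} ; sig = [2:1]
  P = {0,6}:  v_{0} + v_{6} = v_{2} ; sig = [2:1]
  P = {1,2}:  v_{1} + v_{2} = v_{0} ; sig = [2:1]
  P = {4,6}:  v_{4} + v_{6} = v_{0} ; sig = [2:1]
  P = {3,5}:  v_{3} + v_{5} = v_{1} + v_{4} ; sig = [2:1,1]
  P = {1,5}:  v_{1} + v_{5} = 2·v_{4} ; sig = [2:2]
  P = {2,4}:  v_{2} + v_{4} = 2·v_{0} ; sig = [2:2]
  P = {3,4}:  v_{3} + v_{4} = 2·v_{1} ; sig = [2:2]
  P = {5,6}:  v_{5} + v_{6} = 2·v_{0} ; sig = [2:2]
  P = {2,5}:  v_{2} + v_{5} = 3·v_{0} ; sig = [2:3]

Signatures (|P|; sorted positive RHS coefficients), sorted:
{ [2:] ×2,  [2:1] ×6,  [2:1,1],  [2:2] ×4,  [2:3] }


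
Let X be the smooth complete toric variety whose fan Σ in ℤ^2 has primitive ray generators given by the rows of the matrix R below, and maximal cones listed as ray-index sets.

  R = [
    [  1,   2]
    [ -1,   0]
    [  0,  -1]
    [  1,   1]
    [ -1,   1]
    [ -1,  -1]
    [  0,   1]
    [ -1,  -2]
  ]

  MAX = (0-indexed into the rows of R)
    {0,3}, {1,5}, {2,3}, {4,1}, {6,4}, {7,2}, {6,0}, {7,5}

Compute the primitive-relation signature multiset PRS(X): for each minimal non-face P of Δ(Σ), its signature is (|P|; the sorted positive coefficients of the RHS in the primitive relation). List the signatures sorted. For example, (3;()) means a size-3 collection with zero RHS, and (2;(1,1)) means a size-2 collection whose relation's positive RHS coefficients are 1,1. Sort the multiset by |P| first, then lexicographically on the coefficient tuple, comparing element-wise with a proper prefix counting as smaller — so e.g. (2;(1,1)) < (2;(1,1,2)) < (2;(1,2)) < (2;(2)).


20 minimal non-faces of Δ(Σ) (on 8 rays):

  P={0,7}:  v_{0} + v_{7} = 0  so sig = (2;())
  P={2,6}:  v_{2} + v_{6} = 0  so sig = (2;())
  P={3,5}:  v_{3} + v_{5} = 0  so sig = (2;())
  P={0,2}:  v_{0} + v_{2} = v_{3}  so sig = (2;(1))
  P={0,5}:  v_{0} + v_{5} = v_{6}  so sig = (2;(1))
  P={1,2}:  v_{1} + v_{2} = v_{5}  so sig = (2;(1))
  P={1,3}:  v_{1} + v_{3} = v_{6}  so sig = (2;(1))
  P={1,6}:  v_{1} + v_{6} = v_{4}  so sig = (2;(1))
  P={2,4}:  v_{2} + v_{4} = v_{1}  so sig = (2;(1))
  P={2,5}:  v_{2} + v_{5} = v_{7}  so sig = (2;(1))
  P={3,6}:  v_{3} + v_{6} = v_{0}  so sig = (2;(1))
  P={3,7}:  v_{3} + v_{7} = v_{2}  so sig = (2;(1))
  P={5,6}:  v_{5} + v_{6} = v_{1}  so sig = (2;(1))
  P={6,7}:  v_{6} + v_{7} = v_{5}  so sig = (2;(1))
  P={4,7}:  v_{4} + v_{7} = v_{1} + v_{5}  so sig = (2;(1,1))
  P={0,1}:  v_{0} + v_{1} = 2·v_{6}  so sig = (2;(2))
  P={1,7}:  v_{1} + v_{7} = 2·v_{5}  so sig = (2;(2))
  P={3,4}:  v_{3} + v_{4} = 2·v_{6}  so sig = (2;(2))
  P={4,5}:  v_{4} + v_{5} = 2·v_{1}  so sig = (2;(2))
  P={0,4}:  v_{0} + v_{4} = 3·v_{6}  so sig = (2;(3))

Sorted signature multiset PRS(X):
    |P|=2: 20 collections, coeffs (), (), (), (1), (1), (1), (1), (1), (1), (1), (1), (1), (1), (1), (1,1), (2), (2), (2), (2), (3)


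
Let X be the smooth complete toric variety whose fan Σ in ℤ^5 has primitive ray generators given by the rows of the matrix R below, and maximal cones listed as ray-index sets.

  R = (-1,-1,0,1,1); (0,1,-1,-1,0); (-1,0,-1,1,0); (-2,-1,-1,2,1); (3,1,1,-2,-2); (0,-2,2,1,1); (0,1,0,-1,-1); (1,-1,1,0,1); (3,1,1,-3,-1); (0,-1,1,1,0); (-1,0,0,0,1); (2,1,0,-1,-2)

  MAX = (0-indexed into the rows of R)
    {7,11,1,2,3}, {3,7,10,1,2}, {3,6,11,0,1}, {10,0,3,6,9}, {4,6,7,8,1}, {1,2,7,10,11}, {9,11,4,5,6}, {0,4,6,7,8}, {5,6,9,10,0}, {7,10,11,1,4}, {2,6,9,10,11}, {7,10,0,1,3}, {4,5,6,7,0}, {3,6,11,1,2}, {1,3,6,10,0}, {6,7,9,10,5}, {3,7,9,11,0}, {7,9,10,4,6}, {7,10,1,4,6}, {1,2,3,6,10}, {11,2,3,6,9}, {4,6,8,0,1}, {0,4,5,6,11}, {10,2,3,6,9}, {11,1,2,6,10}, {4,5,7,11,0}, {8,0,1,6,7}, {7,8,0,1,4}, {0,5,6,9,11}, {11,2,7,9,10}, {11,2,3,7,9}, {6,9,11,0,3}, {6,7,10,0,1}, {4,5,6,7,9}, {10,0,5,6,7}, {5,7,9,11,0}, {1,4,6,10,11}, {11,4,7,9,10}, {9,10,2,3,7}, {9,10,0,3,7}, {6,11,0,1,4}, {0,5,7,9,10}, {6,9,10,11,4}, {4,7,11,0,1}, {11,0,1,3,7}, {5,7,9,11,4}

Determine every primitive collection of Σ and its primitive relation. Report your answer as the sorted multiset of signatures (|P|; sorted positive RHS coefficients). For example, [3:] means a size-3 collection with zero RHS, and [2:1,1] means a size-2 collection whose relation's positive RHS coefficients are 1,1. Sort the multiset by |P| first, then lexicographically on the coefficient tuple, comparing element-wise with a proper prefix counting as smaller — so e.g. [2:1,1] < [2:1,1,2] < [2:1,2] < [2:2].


|primitive collections| = 24. Relations:

  {1,9}:  v_{1} + v_{9} = 0  so sig = [2:]
  {0,2}:  v_{0} + v_{2} = v_{3}  so sig = [2:1]
  {2,4}:  v_{2} + v_{4} = v_{11}  so sig = [2:1]
  {2,5}:  v_{2} + v_{5} = v_{0} + v_{9}  so sig = [2:1,1]
  {3,4}:  v_{3} + v_{4} = v_{0} + v_{11}  so sig = [2:1,1]
  {1,5}:  v_{1} + v_{5} = v_{0} + v_{6} + v_{7}  so sig = [2:1,1,1]
  {2,8}:  v_{2} + v_{8} = v_{0} + v_{1} + v_{4}  so sig = [2:1,1,1]
  {8,9}:  v_{8} + v_{9} = v_{0} + v_{4} + v_{6} + v_{7}  so sig = [2:1,1,1,1]
  {3,8}:  v_{3} + v_{8} = 2·v_{0} + v_{1} + v_{4}  so sig = [2:1,1,2]
  {8,11}:  v_{8} + v_{11} = v_{0} + v_{1} + 2·v_{4}  so sig = [2:1,1,2]
  {3,5}:  v_{3} + v_{5} = 2·v_{0} + v_{9}  so sig = [2:1,2]
  {8,10}:  v_{8} + v_{10} = v_{1} + 2·v_{6} + 2·v_{7}  so sig = [2:1,2,2]
  {5,8}:  v_{5} + v_{8} = 2·v_{0} + v_{4} + 2·v_{6} + 2·v_{7}  so sig = [2:1,2,2,2]
  {0,10,11}:  v_{0} + v_{10} + v_{11} = 0  so sig = [3:]
  {2,6,7}:  v_{2} + v_{6} + v_{7} = 0  so sig = [3:]
  {3,6,7}:  v_{3} + v_{6} + v_{7} = v_{0}  so sig = [3:1]
  {3,10,11}:  v_{3} + v_{10} + v_{11} = v_{2}  so sig = [3:1]
  {6,7,11}:  v_{6} + v_{7} + v_{11} = v_{4}  so sig = [3:1]
  {0,4,9}:  v_{0} + v_{4} + v_{9} = v_{5} + v_{11}  so sig = [3:1,1]
  {0,4,10}:  v_{0} + v_{4} + v_{10} = v_{6} + v_{7}  so sig = [3:1,1]
  {5,10,11}:  v_{5} + v_{10} + v_{11} = v_{6} + v_{7} + v_{9}  so sig = [3:1,1,1]
  {4,5,10}:  v_{4} + v_{5} + v_{10} = 2·v_{6} + 2·v_{7} + v_{9}  so sig = [3:1,2,2]
  {0,6,7,9}:  v_{0} + v_{6} + v_{7} + v_{9} = v_{5}  so sig = [4:1]
  {0,1,4,6,7}:  v_{0} + v_{1} + v_{4} + v_{6} + v_{7} = v_{8}  so sig = [5:1]

Sorted signature multiset PRS(X):
    [2:]
    [2:1]
    [2:1]
    [2:1,1]
    [2:1,1]
    [2:1,1,1]
    [2:1,1,1]
    [2:1,1,1,1]
    [2:1,1,2]
    [2:1,1,2]
    [2:1,2]
    [2:1,2,2]
    [2:1,2,2,2]
    [3:]
    [3:]
    [3:1]
    [3:1]
    [3:1]
    [3:1,1]
    [3:1,1]
    [3:1,1,1]
    [3:1,2,2]
    [4:1]
    [5:1]


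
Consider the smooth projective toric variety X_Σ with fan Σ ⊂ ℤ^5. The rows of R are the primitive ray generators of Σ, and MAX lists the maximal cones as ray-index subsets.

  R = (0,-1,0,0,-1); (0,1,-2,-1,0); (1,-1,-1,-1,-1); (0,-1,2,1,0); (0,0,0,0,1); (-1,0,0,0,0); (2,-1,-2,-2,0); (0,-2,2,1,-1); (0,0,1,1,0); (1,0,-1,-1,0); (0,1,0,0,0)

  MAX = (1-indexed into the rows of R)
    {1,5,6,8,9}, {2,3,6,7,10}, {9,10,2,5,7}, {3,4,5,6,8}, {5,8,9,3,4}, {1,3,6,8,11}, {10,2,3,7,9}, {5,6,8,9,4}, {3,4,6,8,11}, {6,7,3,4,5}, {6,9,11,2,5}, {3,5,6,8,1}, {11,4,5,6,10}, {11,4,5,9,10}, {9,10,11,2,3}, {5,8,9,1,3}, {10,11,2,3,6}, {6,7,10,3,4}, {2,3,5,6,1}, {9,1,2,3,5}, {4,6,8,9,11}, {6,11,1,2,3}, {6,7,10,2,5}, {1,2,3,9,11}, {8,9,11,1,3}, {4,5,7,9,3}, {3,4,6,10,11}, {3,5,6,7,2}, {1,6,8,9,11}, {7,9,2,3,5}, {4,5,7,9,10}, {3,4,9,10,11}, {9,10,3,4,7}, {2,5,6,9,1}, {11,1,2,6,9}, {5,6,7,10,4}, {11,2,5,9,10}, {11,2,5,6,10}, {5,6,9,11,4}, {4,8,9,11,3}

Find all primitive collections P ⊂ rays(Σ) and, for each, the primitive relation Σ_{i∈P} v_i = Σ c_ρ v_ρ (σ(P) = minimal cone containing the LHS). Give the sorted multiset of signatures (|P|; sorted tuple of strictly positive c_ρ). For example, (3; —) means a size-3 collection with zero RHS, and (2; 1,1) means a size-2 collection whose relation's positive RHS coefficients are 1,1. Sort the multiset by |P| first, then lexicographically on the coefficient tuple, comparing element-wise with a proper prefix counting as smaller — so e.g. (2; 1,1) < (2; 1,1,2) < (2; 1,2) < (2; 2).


15 collections generate NE(X_Σ); each relation:

  P = {2,4}:  v_{2} + v_{4} = 0 — sig = (2; —)
  P = {1,4}:  v_{1} + v_{4} = v_{8} — sig = (2; 1)
  P = {1,10}:  v_{1} + v_{10} = v_{3} — sig = (2; 1)
  P = {2,8}:  v_{2} + v_{8} = v_{1} — sig = (2; 1)
  P = {8,10}:  v_{8} + v_{10} = v_{3} + v_{4} — sig = (2; 1,1)
  P = {7,8}:  v_{7} + v_{8} = 2·v_{3} + v_{4} + v_{5} — sig = (2; 1,1,2)
  P = {1,7}:  v_{1} + v_{7} = 2·v_{3} + v_{5} — sig = (2; 1,2)
  P = {7,11}:  v_{7} + v_{11} = 2·v_{10} — sig = (2; 2)
  P = {1,5,11}:  v_{1} + v_{5} + v_{11} = 0 — sig = (3; —)
  P = {6,9,10}:  v_{6} + v_{9} + v_{10} = 0 — sig = (3; —)
  P = {3,5,10}:  v_{3} + v_{5} + v_{10} = v_{7} — sig = (3; 1)
  P = {3,5,11}:  v_{3} + v_{5} + v_{11} = v_{10} — sig = (3; 1)
  P = {3,6,9}:  v_{3} + v_{6} + v_{9} = v_{1} — sig = (3; 1)
  P = {5,8,11}:  v_{5} + v_{8} + v_{11} = v_{4} — sig = (3; 1)
  P = {6,7,9}:  v_{6} + v_{7} + v_{9} = v_{3} + v_{5} — sig = (3; 1,1)

Sorted signature multiset PRS(X):
    (2; —)
    (2; 1)
    (2; 1)
    (2; 1)
    (2; 1,1)
    (2; 1,1,2)
    (2; 1,2)
    (2; 2)
    (3; —)
    (3; —)
    (3; 1)
    (3; 1)
    (3; 1)
    (3; 1)
    (3; 1,1)


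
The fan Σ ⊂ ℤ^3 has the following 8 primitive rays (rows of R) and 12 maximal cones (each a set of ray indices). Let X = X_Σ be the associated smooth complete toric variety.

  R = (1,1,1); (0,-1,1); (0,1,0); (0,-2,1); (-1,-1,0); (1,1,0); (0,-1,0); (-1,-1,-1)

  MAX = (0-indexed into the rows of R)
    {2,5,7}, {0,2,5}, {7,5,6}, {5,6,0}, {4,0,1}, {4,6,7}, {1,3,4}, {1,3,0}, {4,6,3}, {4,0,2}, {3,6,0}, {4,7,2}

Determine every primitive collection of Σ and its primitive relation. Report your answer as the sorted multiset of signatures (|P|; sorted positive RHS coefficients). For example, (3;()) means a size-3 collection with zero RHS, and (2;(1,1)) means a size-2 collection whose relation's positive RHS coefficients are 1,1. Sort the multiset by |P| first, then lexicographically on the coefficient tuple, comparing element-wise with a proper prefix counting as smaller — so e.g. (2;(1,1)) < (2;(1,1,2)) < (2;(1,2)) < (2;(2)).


|primitive collections| = 12. Relations:

  P = {0,7}:  v_{0} + v_{7} = 0  →  sig = (2;())
  P = {2,6}:  v_{2} + v_{6} = 0  →  sig = (2;())
  P = {4,5}:  v_{4} + v_{5} = 0  →  sig = (2;())
  P = {1,6}:  v_{1} + v_{6} = v_{3}  →  sig = (2;(1))
  P = {2,3}:  v_{2} + v_{3} = v_{1}  →  sig = (2;(1))
  P = {1,2}:  v_{1} + v_{2} = v_{0} + v_{4}  →  sig = (2;(1,1))
  P = {1,5}:  v_{1} + v_{5} = v_{0} + v_{6}  →  sig = (2;(1,1))
  P = {1,7}:  v_{1} + v_{7} = v_{4} + v_{6}  →  sig = (2;(1,1))
  P = {3,5}:  v_{3} + v_{5} = v_{0} + 2·v_{6}  →  sig = (2;(1,2))
  P = {3,7}:  v_{3} + v_{7} = v_{4} + 2·v_{6}  →  sig = (2;(1,2))
  P = {0,4,6}:  v_{0} + v_{4} + v_{6} = v_{1}  →  sig = (3;(1))
  P = {0,3,4}:  v_{0} + v_{3} + v_{4} = 2·v_{1}  →  sig = (3;(2))

Hence PRS(X_Σ) =
    (2;())
    (2;())
    (2;())
    (2;(1))
    (2;(1))
    (2;(1,1))
    (2;(1,1))
    (2;(1,1))
    (2;(1,2))
    (2;(1,2))
    (3;(1))
    (3;(2))


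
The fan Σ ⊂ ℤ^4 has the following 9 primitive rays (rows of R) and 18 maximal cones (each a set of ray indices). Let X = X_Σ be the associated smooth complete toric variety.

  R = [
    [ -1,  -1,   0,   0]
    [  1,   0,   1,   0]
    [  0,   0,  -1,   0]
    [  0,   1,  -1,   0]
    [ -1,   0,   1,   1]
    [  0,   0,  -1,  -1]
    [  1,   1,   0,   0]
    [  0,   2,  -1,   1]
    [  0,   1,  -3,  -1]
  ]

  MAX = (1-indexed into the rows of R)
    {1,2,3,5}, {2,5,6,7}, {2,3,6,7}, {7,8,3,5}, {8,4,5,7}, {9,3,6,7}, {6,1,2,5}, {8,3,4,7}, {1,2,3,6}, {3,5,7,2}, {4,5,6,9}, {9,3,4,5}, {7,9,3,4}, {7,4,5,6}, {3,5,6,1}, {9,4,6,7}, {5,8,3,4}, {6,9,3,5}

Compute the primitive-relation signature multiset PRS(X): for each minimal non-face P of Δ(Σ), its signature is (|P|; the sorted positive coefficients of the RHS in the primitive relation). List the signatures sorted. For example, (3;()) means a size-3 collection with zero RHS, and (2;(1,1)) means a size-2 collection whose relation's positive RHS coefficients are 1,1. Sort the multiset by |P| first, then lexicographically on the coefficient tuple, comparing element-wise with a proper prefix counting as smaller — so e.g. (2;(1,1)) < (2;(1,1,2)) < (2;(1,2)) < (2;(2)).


14 collections generate NE(X_Σ); each relation:

  • {1,7}:  v_{1} + v_{7} = 0  ⇒ sig = (2;())
  • {2,4}:  v_{2} + v_{4} = v_{7}  ⇒ sig = (2;(1))
  • {1,4}:  v_{1} + v_{4} = v_{3} + v_{5} + v_{6}  ⇒ sig = (2;(1,1,1))
  • {1,8}:  v_{1} + v_{8} = v_{3} + v_{4} + v_{5}  ⇒ sig = (2;(1,1,1))
  • {2,9}:  v_{2} + v_{9} = v_{3} + v_{6} + v_{7}  ⇒ sig = (2;(1,1,1))
  • {2,8}:  v_{2} + v_{8} = v_{3} + v_{5} + 2·v_{7}  ⇒ sig = (2;(1,1,2))
  • {1,9}:  v_{1} + v_{9} = 2·v_{3} + v_{5} + 2·v_{6}  ⇒ sig = (2;(1,2,2))
  • {8,9}:  v_{8} + v_{9} = v_{3} + 3·v_{4}  ⇒ sig = (2;(1,3))
  • {6,8}:  v_{6} + v_{8} = 2·v_{4}  ⇒ sig = (2;(2))
  • {3,4,6}:  v_{3} + v_{4} + v_{6} = v_{9}  ⇒ sig = (3;(1))
  • {5,7,9}:  v_{5} + v_{7} + v_{9} = 2·v_{4}  ⇒ sig = (3;(2))
  • {2,3,5,6}:  v_{2} + v_{3} + v_{5} + v_{6} = 0  ⇒ sig = (4;())
  • {3,4,5,7}:  v_{3} + v_{4} + v_{5} + v_{7} = v_{8}  ⇒ sig = (4;(1))
  • {3,5,6,7}:  v_{3} + v_{5} + v_{6} + v_{7} = v_{4}  ⇒ sig = (4;(1))

Signatures (|P|; sorted positive RHS coefficients), sorted:
    |P|=2: 9 collections, coeffs (), (1), (1,1,1), (1,1,1), (1,1,1), (1,1,2), (1,2,2), (1,3), (2)
    |P|=3: 2 collections, coeffs (1), (2)
    |P|=4: 3 collections, coeffs (), (1), (1)


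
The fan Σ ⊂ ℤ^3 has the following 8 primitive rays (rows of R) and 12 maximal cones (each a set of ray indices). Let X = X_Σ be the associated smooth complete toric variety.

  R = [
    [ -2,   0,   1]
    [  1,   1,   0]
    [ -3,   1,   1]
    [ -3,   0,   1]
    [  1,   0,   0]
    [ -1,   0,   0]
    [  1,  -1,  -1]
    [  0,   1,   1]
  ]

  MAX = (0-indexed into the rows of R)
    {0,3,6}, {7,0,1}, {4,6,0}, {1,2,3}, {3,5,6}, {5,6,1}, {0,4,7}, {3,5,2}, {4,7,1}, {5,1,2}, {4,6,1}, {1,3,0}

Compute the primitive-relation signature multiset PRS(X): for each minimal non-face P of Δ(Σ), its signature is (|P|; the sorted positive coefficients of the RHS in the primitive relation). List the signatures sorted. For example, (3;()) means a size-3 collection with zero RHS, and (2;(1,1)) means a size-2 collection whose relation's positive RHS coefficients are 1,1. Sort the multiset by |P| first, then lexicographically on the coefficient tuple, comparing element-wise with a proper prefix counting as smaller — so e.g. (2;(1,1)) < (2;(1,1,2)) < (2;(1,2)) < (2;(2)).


Δ(Σ) — 8 vertices, 14 min non-faces:

  P={4,5}:  v_{4} + v_{5} = 0 ; sig = (2;())
  P={0,5}:  v_{0} + v_{5} = v_{3} ; sig = (2;(1))
  P={3,4}:  v_{3} + v_{4} = v_{0} ; sig = (2;(1))
  P={6,7}:  v_{6} + v_{7} = v_{4} ; sig = (2;(1))
  P={2,4}:  v_{2} + v_{4} = v_{1} + v_{3} ; sig = (2;(1,1))
  P={5,7}:  v_{5} + v_{7} = v_{0} + v_{1} ; sig = (2;(1,1))
  P={2,7}:  v_{2} + v_{7} = v_{0} + 2·v_{1} + v_{3} ; sig = (2;(1,1,2))
  P={0,2}:  v_{0} + v_{2} = v_{1} + 2·v_{3} ; sig = (2;(1,2))
  P={3,7}:  v_{3} + v_{7} = 2·v_{0} + v_{1} ; sig = (2;(1,2))
  P={2,6}:  v_{2} + v_{6} = 2·v_{5} ; sig = (2;(2))
  P={0,1,6}:  v_{0} + v_{1} + v_{6} = 0 ; sig = (3;())
  P={0,1,4}:  v_{0} + v_{1} + v_{4} = v_{7} ; sig = (3;(1))
  P={1,3,5}:  v_{1} + v_{3} + v_{5} = v_{2} ; sig = (3;(1))
  P={1,3,6}:  v_{1} + v_{3} + v_{6} = v_{5} ; sig = (3;(1))

Sorted signature multiset PRS(X):
{ (2;()),  (2;(1)) ×3,  (2;(1,1)) ×2,  (2;(1,1,2)),  (2;(1,2)) ×2,  (2;(2)),  (3;()),  (3;(1)) ×3 }


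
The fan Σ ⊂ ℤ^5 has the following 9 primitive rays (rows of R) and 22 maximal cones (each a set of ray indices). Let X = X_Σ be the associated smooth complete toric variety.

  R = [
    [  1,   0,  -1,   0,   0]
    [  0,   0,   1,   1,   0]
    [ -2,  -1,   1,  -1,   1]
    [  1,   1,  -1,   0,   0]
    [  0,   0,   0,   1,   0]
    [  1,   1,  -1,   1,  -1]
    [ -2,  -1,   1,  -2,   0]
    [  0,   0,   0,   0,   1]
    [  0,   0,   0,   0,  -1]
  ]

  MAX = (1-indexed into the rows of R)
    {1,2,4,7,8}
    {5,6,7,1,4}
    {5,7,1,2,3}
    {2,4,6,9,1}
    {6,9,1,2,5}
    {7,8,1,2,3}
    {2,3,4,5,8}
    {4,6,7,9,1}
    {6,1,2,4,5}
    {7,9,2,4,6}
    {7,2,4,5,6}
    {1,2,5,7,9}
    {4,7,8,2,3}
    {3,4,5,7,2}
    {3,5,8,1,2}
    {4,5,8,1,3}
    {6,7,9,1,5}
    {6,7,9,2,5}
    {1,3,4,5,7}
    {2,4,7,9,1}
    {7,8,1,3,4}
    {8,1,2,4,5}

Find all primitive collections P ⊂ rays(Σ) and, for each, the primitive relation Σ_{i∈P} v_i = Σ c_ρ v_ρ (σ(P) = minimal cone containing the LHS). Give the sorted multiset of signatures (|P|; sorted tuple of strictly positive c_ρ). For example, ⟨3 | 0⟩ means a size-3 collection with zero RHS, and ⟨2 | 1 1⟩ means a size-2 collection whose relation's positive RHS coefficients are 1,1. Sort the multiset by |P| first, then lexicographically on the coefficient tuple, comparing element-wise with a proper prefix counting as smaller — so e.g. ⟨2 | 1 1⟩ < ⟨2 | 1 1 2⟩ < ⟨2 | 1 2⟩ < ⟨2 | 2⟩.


|primitive collections| = 9. Relations:

  P = {8,9}:  v_{8} + v_{9} = 0 ; sig = ⟨2 | 0⟩
  P = {3,9}:  v_{3} + v_{9} = v_{5} + v_{7} ; sig = ⟨2 | 1 1⟩
  P = {6,8}:  v_{6} + v_{8} = v_{4} + v_{5} ; sig = ⟨2 | 1 1⟩
  P = {3,6}:  v_{3} + v_{6} = v_{4} + 2·v_{5} + v_{7} ; sig = ⟨2 | 1 1 2⟩
  P = {4,5,9}:  v_{4} + v_{5} + v_{9} = v_{6} ; sig = ⟨3 | 1⟩
  P = {5,7,8}:  v_{5} + v_{7} + v_{8} = v_{3} ; sig = ⟨3 | 1⟩
  P = {1,2,3,4}:  v_{1} + v_{2} + v_{3} + v_{4} = v_{8} ; sig = ⟨4 | 1⟩
  P = {1,2,6,7}:  v_{1} + v_{2} + v_{6} + v_{7} = v_{9} ; sig = ⟨4 | 1⟩
  P = {1,2,4,5,7}:  v_{1} + v_{2} + v_{4} + v_{5} + v_{7} = 0 ; sig = ⟨5 | 0⟩

Hence PRS(X_Σ) =
    |P|=2: 4 collections, coeffs (), (1,1), (1,1), (1,1,2)
    |P|=3: 2 collections, coeffs (1), (1)
    |P|=4: 2 collections, coeffs (1), (1)
    |P|=5: 1 collection, coeffs ()


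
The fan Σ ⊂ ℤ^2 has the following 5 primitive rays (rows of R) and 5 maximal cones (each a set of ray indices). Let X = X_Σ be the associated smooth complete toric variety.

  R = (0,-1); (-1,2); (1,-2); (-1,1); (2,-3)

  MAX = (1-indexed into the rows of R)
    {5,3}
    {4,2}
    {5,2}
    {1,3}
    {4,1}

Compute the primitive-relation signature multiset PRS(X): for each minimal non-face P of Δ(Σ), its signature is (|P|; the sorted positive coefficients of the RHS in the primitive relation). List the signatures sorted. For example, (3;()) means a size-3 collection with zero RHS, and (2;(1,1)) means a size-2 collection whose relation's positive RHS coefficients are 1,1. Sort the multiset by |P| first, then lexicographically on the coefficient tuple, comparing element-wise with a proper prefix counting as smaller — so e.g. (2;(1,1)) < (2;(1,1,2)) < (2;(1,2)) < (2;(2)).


Primitive collections (5):

  P = {2,3}:  v_{2} + v_{3} = 0  ⟹  sig = (2;())
  P = {1,2}:  v_{1} + v_{2} = v_{4}  ⟹  sig = (2;(1))
  P = {3,4}:  v_{3} + v_{4} = v_{1}  ⟹  sig = (2;(1))
  P = {4,5}:  v_{4} + v_{5} = v_{3}  ⟹  sig = (2;(1))
  P = {1,5}:  v_{1} + v_{5} = 2·v_{3}  ⟹  sig = (2;(2))

so the primitive-relation signature multiset is
{ (2;()),  (2;(1)) ×3,  (2;(2)) }


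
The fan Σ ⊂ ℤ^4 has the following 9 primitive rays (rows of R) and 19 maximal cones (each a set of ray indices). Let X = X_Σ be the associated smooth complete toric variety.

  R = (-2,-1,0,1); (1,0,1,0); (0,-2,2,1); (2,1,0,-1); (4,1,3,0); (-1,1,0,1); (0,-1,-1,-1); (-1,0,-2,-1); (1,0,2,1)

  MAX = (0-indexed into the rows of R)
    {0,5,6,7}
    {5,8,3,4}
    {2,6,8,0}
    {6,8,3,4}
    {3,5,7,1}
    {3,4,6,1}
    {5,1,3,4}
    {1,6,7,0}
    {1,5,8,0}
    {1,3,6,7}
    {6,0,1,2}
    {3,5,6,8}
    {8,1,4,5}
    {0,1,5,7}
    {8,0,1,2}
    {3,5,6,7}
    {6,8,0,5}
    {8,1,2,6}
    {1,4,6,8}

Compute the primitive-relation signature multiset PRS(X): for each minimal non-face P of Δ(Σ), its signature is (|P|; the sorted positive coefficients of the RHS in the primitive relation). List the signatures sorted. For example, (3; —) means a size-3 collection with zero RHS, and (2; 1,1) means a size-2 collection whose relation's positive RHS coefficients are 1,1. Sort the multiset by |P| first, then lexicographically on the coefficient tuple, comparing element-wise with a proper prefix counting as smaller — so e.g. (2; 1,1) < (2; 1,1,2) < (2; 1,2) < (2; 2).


The 12 primitive collections of Σ (r=9, n=4):

  P = {0,3}:  v_{0} + v_{3} = 0  so sig = (2; —)
  P = {7,8}:  v_{7} + v_{8} = 0  so sig = (2; —)
  P = {0,4}:  v_{0} + v_{4} = v_{1} + v_{8}  so sig = (2; 1,1)
  P = {2,5}:  v_{2} + v_{5} = v_{0} + v_{8}  so sig = (2; 1,1)
  P = {4,7}:  v_{4} + v_{7} = v_{1} + v_{3}  so sig = (2; 1,1)
  P = {2,3}:  v_{2} + v_{3} = v_{1} + v_{6} + v_{8}  so sig = (2; 1,1,1)
  P = {2,7}:  v_{2} + v_{7} = v_{0} + v_{1} + v_{6}  so sig = (2; 1,1,1)
  P = {2,4}:  v_{2} + v_{4} = 2·v_{1} + v_{6} + 2·v_{8}  so sig = (2; 1,2,2)
  P = {1,5,6}:  v_{1} + v_{5} + v_{6} = 0  so sig = (3; —)
  P = {1,3,8}:  v_{1} + v_{3} + v_{8} = v_{4}  so sig = (3; 1)
  P = {4,5,6}:  v_{4} + v_{5} + v_{6} = v_{3} + v_{8}  so sig = (3; 1,1)
  P = {0,1,6,8}:  v_{0} + v_{1} + v_{6} + v_{8} = v_{2}  so sig = (4; 1)

Hence PRS(X_Σ) =
    (2; —)
    (2; —)
    (2; 1,1)
    (2; 1,1)
    (2; 1,1)
    (2; 1,1,1)
    (2; 1,1,1)
    (2; 1,2,2)
    (3; —)
    (3; 1)
    (3; 1,1)
    (4; 1)


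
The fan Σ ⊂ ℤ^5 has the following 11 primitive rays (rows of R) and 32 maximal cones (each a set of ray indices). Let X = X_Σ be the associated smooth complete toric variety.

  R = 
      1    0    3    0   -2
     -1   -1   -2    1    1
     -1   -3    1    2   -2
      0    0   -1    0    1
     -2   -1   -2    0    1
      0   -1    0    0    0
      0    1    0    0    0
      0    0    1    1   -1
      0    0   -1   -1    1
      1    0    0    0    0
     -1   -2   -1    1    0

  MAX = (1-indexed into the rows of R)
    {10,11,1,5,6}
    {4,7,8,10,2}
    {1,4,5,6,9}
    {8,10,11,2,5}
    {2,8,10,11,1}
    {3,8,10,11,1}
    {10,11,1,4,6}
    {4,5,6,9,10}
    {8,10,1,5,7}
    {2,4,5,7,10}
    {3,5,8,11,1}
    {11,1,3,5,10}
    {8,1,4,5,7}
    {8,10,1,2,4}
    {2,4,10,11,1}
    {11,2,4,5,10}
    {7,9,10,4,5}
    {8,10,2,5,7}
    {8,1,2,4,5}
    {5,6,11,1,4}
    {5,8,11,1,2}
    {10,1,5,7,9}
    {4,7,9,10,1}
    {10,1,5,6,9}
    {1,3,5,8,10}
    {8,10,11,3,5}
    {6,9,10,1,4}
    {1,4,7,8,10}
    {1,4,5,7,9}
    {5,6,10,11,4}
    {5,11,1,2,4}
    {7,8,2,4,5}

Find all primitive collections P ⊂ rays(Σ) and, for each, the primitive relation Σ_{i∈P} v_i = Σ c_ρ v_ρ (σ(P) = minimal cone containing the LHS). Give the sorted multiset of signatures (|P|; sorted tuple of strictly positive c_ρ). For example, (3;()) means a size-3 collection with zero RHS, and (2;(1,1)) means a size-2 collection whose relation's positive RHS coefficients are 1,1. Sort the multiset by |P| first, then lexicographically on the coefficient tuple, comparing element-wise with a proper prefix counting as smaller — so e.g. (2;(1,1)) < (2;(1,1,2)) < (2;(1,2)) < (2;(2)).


Primitive collections (18):

  P = {6,7}:  v_{6} + v_{7} = 0  →  sig = (2;())
  P = {8,9}:  v_{8} + v_{9} = 0  →  sig = (2;())
  P = {2,6}:  v_{2} + v_{6} = v_{4} + v_{11}  →  sig = (2;(1,1))
  P = {6,8}:  v_{6} + v_{8} = v_{1} + v_{2}  →  sig = (2;(1,1))
  P = {2,9}:  v_{2} + v_{9} = v_{4} + v_{5} + v_{10}  →  sig = (2;(1,1,1))
  P = {3,4}:  v_{3} + v_{4} = v_{1} + v_{2} + v_{11}  →  sig = (2;(1,1,1))
  P = {7,11}:  v_{7} + v_{11} = v_{5} + v_{8} + v_{10}  →  sig = (2;(1,1,1))
  P = {9,11}:  v_{9} + v_{11} = v_{5} + v_{6} + v_{10}  →  sig = (2;(1,1,1))
  P = {3,9}:  v_{3} + v_{9} = v_{1} + v_{5} + v_{10} + v_{11}  →  sig = (2;(1,1,1,1))
  P = {2,3}:  v_{2} + v_{3} = v_{8} + 2·v_{11}  →  sig = (2;(1,2))
  P = {3,6}:  v_{3} + v_{6} = v_{1} + 2·v_{11}  →  sig = (2;(1,2))
  P = {3,7}:  v_{3} + v_{7} = v_{1} + 2·v_{5} + 2·v_{8} + 2·v_{10}  →  sig = (2;(1,2,2,2))
  P = {1,2,7}:  v_{1} + v_{2} + v_{7} = v_{8}  →  sig = (3;(1))
  P = {4,8,11}:  v_{4} + v_{8} + v_{11} = v_{1} + 2·v_{2}  →  sig = (3;(1,2))
  P = {1,2,5,10}:  v_{1} + v_{2} + v_{5} + v_{10} = v_{11}  →  sig = (4;(1))
  P = {1,4,5,10}:  v_{1} + v_{4} + v_{5} + v_{10} = v_{6}  →  sig = (4;(1))
  P = {4,5,8,10}:  v_{4} + v_{5} + v_{8} + v_{10} = v_{2}  →  sig = (4;(1))
  P = {1,5,8,10,11}:  v_{1} + v_{5} + v_{8} + v_{10} + v_{11} = v_{3}  →  sig = (5;(1))

so the primitive-relation signature multiset is
    (2;())
    (2;())
    (2;(1,1))
    (2;(1,1))
    (2;(1,1,1))
    (2;(1,1,1))
    (2;(1,1,1))
    (2;(1,1,1))
    (2;(1,1,1,1))
    (2;(1,2))
    (2;(1,2))
    (2;(1,2,2,2))
    (3;(1))
    (3;(1,2))
    (4;(1))
    (4;(1))
    (4;(1))
    (5;(1))


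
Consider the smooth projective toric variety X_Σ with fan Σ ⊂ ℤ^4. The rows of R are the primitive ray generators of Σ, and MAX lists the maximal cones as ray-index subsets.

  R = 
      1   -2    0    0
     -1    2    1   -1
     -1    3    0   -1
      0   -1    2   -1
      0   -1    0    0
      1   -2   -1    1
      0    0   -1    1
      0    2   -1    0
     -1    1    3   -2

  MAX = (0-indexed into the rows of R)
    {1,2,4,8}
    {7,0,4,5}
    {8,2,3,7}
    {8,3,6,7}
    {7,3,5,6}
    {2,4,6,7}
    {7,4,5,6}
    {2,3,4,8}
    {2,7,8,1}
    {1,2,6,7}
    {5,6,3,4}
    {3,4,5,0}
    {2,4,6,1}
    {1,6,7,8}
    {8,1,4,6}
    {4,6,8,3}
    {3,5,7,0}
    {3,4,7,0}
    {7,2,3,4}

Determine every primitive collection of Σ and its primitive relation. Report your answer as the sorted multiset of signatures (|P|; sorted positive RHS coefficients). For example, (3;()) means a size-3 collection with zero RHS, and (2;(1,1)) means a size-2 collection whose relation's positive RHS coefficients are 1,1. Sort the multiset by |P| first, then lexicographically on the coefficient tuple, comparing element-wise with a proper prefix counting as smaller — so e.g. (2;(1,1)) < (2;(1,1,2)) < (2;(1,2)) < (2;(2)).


Σ has 14 primitive collections:

  P={1,5}:  v_{1} + v_{5} = 0  ⟹  sig = (2;())
  P={0,6}:  v_{0} + v_{6} = v_{5}  ⟹  sig = (2;(1))
  P={1,3}:  v_{1} + v_{3} = v_{8}  ⟹  sig = (2;(1))
  P={5,8}:  v_{5} + v_{8} = v_{3}  ⟹  sig = (2;(1))
  P={2,5}:  v_{2} + v_{5} = v_{4} + v_{7}  ⟹  sig = (2;(1,1))
  P={0,1}:  v_{0} + v_{1} = v_{3} + v_{4} + v_{7}  ⟹  sig = (2;(1,1,1))
  P={0,8}:  v_{0} + v_{8} = 2·v_{3} + v_{4} + v_{7}  ⟹  sig = (2;(1,1,2))
  P={0,2}:  v_{0} + v_{2} = v_{3} + 2·v_{4} + 2·v_{7}  ⟹  sig = (2;(1,2,2))
  P={1,4,7}:  v_{1} + v_{4} + v_{7} = v_{2}  ⟹  sig = (3;(1))
  P={2,3,6}:  v_{2} + v_{3} + v_{6} = v_{1}  ⟹  sig = (3;(1))
  P={4,7,8}:  v_{4} + v_{7} + v_{8} = v_{2} + v_{3}  ⟹  sig = (3;(1,1))
  P={2,6,8}:  v_{2} + v_{6} + v_{8} = 2·v_{1}  ⟹  sig = (3;(2))
  P={3,4,6,7}:  v_{3} + v_{4} + v_{6} + v_{7} = 0  ⟹  sig = (4;())
  P={3,4,5,7}:  v_{3} + v_{4} + v_{5} + v_{7} = v_{0}  ⟹  sig = (4;(1))

Signatures (|P|; sorted positive RHS coefficients), sorted:
    (2;())
    (2;(1))
    (2;(1))
    (2;(1))
    (2;(1,1))
    (2;(1,1,1))
    (2;(1,1,2))
    (2;(1,2,2))
    (3;(1))
    (3;(1))
    (3;(1,1))
    (3;(2))
    (4;())
    (4;(1))


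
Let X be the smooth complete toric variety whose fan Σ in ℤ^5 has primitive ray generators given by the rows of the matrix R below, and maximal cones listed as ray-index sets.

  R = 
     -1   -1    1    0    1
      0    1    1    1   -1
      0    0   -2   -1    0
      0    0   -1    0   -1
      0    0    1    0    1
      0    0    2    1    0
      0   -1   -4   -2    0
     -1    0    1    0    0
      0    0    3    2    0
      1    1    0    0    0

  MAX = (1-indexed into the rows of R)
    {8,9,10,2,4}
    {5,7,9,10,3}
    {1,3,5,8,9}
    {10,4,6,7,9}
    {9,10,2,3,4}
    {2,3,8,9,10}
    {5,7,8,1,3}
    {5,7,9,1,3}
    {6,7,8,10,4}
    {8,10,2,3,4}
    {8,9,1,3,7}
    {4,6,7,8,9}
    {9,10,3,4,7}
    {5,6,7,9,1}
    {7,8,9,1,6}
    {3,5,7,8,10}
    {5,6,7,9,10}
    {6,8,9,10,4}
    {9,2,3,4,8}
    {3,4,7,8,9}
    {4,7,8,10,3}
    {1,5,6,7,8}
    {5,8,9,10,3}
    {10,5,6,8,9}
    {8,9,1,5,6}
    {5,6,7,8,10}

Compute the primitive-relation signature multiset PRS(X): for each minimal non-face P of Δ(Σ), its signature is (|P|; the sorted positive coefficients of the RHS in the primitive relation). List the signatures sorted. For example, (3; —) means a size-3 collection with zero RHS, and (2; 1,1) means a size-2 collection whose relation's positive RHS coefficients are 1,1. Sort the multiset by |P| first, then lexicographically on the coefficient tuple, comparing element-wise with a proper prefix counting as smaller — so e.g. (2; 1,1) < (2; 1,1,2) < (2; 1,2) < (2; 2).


Σ has 11 primitive collections:

  P = {3,6}:  v_{3} + v_{6} = 0  →  sig = (2; —)
  P = {4,5}:  v_{4} + v_{5} = 0  →  sig = (2; —)
  P = {1,10}:  v_{1} + v_{10} = v_{5}  →  sig = (2; 1)
  P = {2,7}:  v_{2} + v_{7} = v_{3} + v_{4}  →  sig = (2; 1,1)
  P = {1,2}:  v_{1} + v_{2} = v_{3} + v_{8} + v_{9}  →  sig = (2; 1,1,1)
  P = {1,4}:  v_{1} + v_{4} = v_{7} + v_{8} + v_{9}  →  sig = (2; 1,1,1)
  P = {2,5}:  v_{2} + v_{5} = v_{3} + v_{8} + v_{9} + v_{10}  →  sig = (2; 1,1,1,1)
  P = {2,6}:  v_{2} + v_{6} = v_{4} + v_{8} + v_{9} + v_{10}  →  sig = (2; 1,1,1,1)
  P = {7,8,9,10}:  v_{7} + v_{8} + v_{9} + v_{10} = 0  →  sig = (4; —)
  P = {5,7,8,9}:  v_{5} + v_{7} + v_{8} + v_{9} = v_{1}  →  sig = (4; 1)
  P = {3,4,8,9,10}:  v_{3} + v_{4} + v_{8} + v_{9} + v_{10} = v_{2}  →  sig = (5; 1)

Sorted signature multiset PRS(X):
    |P|=2: 8 collections, coeffs (), (), (1), (1,1), (1,1,1), (1,1,1), (1,1,1,1), (1,1,1,1)
    |P|=4: 2 collections, coeffs (), (1)
    |P|=5: 1 collection, coeffs (1)


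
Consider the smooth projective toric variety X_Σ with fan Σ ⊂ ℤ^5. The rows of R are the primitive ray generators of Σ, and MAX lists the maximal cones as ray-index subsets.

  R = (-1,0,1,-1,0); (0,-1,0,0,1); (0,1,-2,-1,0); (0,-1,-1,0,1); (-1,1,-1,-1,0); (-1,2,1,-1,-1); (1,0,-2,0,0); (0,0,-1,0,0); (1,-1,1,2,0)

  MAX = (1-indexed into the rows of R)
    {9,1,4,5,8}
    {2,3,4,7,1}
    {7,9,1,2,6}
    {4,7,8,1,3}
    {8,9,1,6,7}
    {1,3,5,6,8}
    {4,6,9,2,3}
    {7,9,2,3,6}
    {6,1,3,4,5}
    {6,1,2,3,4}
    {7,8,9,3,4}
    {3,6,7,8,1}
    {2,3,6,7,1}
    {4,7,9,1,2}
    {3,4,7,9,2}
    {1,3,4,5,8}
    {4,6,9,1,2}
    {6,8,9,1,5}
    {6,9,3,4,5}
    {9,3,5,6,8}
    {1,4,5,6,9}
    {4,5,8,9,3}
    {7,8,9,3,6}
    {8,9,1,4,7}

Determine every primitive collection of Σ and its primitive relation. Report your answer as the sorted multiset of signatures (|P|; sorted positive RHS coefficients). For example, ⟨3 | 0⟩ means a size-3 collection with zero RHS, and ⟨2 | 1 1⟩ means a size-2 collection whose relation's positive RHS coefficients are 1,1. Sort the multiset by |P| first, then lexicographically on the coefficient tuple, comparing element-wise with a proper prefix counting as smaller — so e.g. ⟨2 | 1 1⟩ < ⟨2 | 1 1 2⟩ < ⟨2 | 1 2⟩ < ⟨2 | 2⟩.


Minimal non-faces — 6 found among 9 rays, 24 max cones:

  • {2,8}:  v_{2} + v_{8} = v_{4}  so sig = ⟨2 | 1⟩
  • {5,7}:  v_{5} + v_{7} = v_{3} + v_{8}  so sig = ⟨2 | 1 1⟩
  • {2,5}:  v_{2} + v_{5} = 2·v_{4} + v_{6}  so sig = ⟨2 | 1 2⟩
  • {1,3,9}:  v_{1} + v_{3} + v_{9} = 0  so sig = ⟨3 | 0⟩
  • {4,6,7}:  v_{4} + v_{6} + v_{7} = v_{3}  so sig = ⟨3 | 1⟩
  • {4,6,8}:  v_{4} + v_{6} + v_{8} = v_{5}  so sig = ⟨3 | 1⟩

Signatures (|P|; sorted positive RHS coefficients), sorted:
[⟨2 | 1⟩, ⟨2 | 1 1⟩, ⟨2 | 1 2⟩, ⟨3 | 0⟩, ⟨3 | 1⟩, ⟨3 | 1⟩]
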